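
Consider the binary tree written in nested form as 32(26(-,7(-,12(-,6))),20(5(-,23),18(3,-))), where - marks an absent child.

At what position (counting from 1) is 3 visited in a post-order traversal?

Post-order visits the left subtree, then the right subtree, then the node.
At 32: go left to 26.
  At 26: no left child.
  At 26: go right to 7.
    At 7: no left child.
    At 7: go right to 12.
      At 12: no left child.
      At 12: go right to 6.
        6 is a leaf — visit 6.
      Visit 12.
    Visit 7.
  Visit 26.
At 32: go right to 20.
  At 20: go left to 5.
    At 5: no left child.
    At 5: go right to 23.
      23 is a leaf — visit 23.
    Visit 5.
  At 20: go right to 18.
    At 18: go left to 3.
      3 is a leaf — visit 3.
    At 18: no right child.
    Visit 18.
  Visit 20.
Visit 32.
Full post-order sequence: 6, 12, 7, 26, 23, 5, 3, 18, 20, 32.

7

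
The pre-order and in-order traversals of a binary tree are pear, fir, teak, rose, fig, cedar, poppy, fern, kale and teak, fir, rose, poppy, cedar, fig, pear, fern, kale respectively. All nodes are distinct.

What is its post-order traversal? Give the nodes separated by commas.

The first element of pre-order is the root; it splits in-order into left and right subtrees.
Root pear: left subtree has 6 nodes {teak, fir, rose, poppy, cedar, fig}, right has 2 {fern, kale}.
  Root fir: left subtree has 1 node {teak}, right has 4 {rose, poppy, cedar, fig}.
    Root rose: left subtree has 0 nodes { }, right has 3 {poppy, cedar, fig}.
      Root fig: left subtree has 2 nodes {poppy, cedar}, right has 0 { }.
        Root cedar: left subtree has 1 node {poppy}, right has 0 { }.
  Root fern: left subtree has 0 nodes { }, right has 1 {kale}.

teak, poppy, cedar, fig, rose, fir, kale, fern, pear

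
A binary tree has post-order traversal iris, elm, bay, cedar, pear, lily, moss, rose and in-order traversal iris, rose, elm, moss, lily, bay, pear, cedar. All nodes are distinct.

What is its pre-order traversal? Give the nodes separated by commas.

The last element of post-order is the root; it splits in-order into left and right subtrees.
Root rose: left subtree has 1 node {iris}, right has 6 {elm, moss, lily, bay, pear, cedar}.
  Root moss: left subtree has 1 node {elm}, right has 4 {lily, bay, pear, cedar}.
    Root lily: left subtree has 0 nodes { }, right has 3 {bay, pear, cedar}.
      Root pear: left subtree has 1 node {bay}, right has 1 {cedar}.

rose, iris, moss, elm, lily, pear, bay, cedar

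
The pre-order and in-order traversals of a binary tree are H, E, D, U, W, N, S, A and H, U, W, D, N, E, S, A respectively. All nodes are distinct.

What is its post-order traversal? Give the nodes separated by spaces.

The first element of pre-order is the root; it splits in-order into left and right subtrees.
Root H: left subtree has 0 nodes { }, right has 7 {U, W, D, N, E, S, A}.
  Root E: left subtree has 4 nodes {U, W, D, N}, right has 2 {S, A}.
    Root D: left subtree has 2 nodes {U, W}, right has 1 {N}.
      Root U: left subtree has 0 nodes { }, right has 1 {W}.
    Root S: left subtree has 0 nodes { }, right has 1 {A}.

W U N D A S E H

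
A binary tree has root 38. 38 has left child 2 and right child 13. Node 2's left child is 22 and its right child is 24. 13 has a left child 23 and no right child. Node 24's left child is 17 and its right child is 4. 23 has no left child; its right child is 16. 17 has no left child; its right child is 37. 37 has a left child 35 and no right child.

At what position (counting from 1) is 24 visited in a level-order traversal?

5

Level-order visits nodes level by level from the root, left to right within each level.
Level 0: 38
Level 1: 2, 13
Level 2: 22, 24, 23
Level 3: 17, 4, 16
Level 4: 37
Level 5: 35
Full level-order sequence: 38, 2, 13, 22, 24, 23, 17, 4, 16, 37, 35.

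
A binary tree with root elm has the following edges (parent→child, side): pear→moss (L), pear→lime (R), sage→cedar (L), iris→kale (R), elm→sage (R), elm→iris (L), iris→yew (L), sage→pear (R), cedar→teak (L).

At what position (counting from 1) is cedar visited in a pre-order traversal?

6

Pre-order visits the node, then its left subtree, then its right subtree.
Visit elm.
At elm: go left to iris.
  Visit iris.
  At iris: go left to yew.
    yew is a leaf — visit yew.
  At iris: go right to kale.
    kale is a leaf — visit kale.
At elm: go right to sage.
  Visit sage.
  At sage: go left to cedar.
    Visit cedar.
    At cedar: go left to teak.
      teak is a leaf — visit teak.
    At cedar: no right child.
  At sage: go right to pear.
    Visit pear.
    At pear: go left to moss.
      moss is a leaf — visit moss.
    At pear: go right to lime.
      lime is a leaf — visit lime.
Full pre-order sequence: elm, iris, yew, kale, sage, cedar, teak, pear, moss, lime.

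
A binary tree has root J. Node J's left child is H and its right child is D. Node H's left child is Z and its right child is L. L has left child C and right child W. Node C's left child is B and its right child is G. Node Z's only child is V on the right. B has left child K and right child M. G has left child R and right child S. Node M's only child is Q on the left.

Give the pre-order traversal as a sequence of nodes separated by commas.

J, H, Z, V, L, C, B, K, M, Q, G, R, S, W, D

Pre-order visits the node, then its left subtree, then its right subtree.
Visit J.
At J: go left to H.
  Visit H.
  At H: go left to Z.
    Visit Z.
    At Z: no left child.
    At Z: go right to V.
      V is a leaf — visit V.
  At H: go right to L.
    Visit L.
    At L: go left to C.
      Visit C.
      At C: go left to B.
        Visit B.
        At B: go left to K.
          K is a leaf — visit K.
        At B: go right to M.
          Visit M.
          At M: go left to Q.
            Q is a leaf — visit Q.
          At M: no right child.
      At C: go right to G.
        Visit G.
        At G: go left to R.
          R is a leaf — visit R.
        At G: go right to S.
          S is a leaf — visit S.
    At L: go right to W.
      W is a leaf — visit W.
At J: go right to D.
  D is a leaf — visit D.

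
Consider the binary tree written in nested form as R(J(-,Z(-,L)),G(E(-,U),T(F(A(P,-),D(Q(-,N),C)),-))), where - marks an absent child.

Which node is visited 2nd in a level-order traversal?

Level-order visits nodes level by level from the root, left to right within each level.
Level 0: R
Level 1: J, G
Level 2: Z, E, T
Level 3: L, U, F
Level 4: A, D
Level 5: P, Q, C
Level 6: N
Full level-order sequence: R, J, G, Z, E, T, L, U, F, A, D, P, Q, C, N.

J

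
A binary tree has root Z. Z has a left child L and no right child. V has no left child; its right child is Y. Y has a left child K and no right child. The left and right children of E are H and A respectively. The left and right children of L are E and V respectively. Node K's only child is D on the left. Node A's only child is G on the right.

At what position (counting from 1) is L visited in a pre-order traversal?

Pre-order visits the node, then its left subtree, then its right subtree.
Visit Z.
At Z: go left to L.
  Visit L.
  At L: go left to E.
    Visit E.
    At E: go left to H.
      H is a leaf — visit H.
    At E: go right to A.
      Visit A.
      At A: no left child.
      At A: go right to G.
        G is a leaf — visit G.
  At L: go right to V.
    Visit V.
    At V: no left child.
    At V: go right to Y.
      Visit Y.
      At Y: go left to K.
        Visit K.
        At K: go left to D.
          D is a leaf — visit D.
        At K: no right child.
      At Y: no right child.
At Z: no right child.
Full pre-order sequence: Z, L, E, H, A, G, V, Y, K, D.

2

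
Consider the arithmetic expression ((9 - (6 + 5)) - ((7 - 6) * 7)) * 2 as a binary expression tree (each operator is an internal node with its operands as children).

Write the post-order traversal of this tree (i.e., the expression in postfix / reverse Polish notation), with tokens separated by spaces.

9 6 5 + - 7 6 - 7 * - 2 *

Post-order on an expression tree gives postfix notation: for each operator, emit left operand, right operand, then the operator.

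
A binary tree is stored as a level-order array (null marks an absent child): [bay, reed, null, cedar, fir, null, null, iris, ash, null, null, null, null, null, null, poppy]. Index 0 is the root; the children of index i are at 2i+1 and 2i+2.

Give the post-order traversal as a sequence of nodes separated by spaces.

poppy iris ash cedar fir reed bay

Post-order visits the left subtree, then the right subtree, then the node.
At bay: go left to reed.
  At reed: go left to cedar.
    At cedar: go left to iris.
      At iris: go left to poppy.
        poppy is a leaf — visit poppy.
      At iris: no right child.
      Visit iris.
    At cedar: go right to ash.
      ash is a leaf — visit ash.
    Visit cedar.
  At reed: go right to fir.
    fir is a leaf — visit fir.
  Visit reed.
At bay: no right child.
Visit bay.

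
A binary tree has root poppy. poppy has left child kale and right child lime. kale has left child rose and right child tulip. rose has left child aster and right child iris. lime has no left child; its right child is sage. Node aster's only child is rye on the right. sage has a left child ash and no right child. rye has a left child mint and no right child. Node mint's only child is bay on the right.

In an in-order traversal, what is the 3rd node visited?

bay

In-order visits the left subtree, then the node, then the right subtree.
At poppy: go left to kale.
  At kale: go left to rose.
    At rose: go left to aster.
      At aster: no left child.
      Visit aster.
      At aster: go right to rye.
        At rye: go left to mint.
          At mint: no left child.
          Visit mint.
          At mint: go right to bay.
            bay is a leaf — visit bay.
        Visit rye.
        At rye: no right child.
    Visit rose.
    At rose: go right to iris.
      iris is a leaf — visit iris.
  Visit kale.
  At kale: go right to tulip.
    tulip is a leaf — visit tulip.
Visit poppy.
At poppy: go right to lime.
  At lime: no left child.
  Visit lime.
  At lime: go right to sage.
    At sage: go left to ash.
      ash is a leaf — visit ash.
    Visit sage.
    At sage: no right child.
Full in-order sequence: aster, mint, bay, rye, rose, iris, kale, tulip, poppy, lime, ash, sage.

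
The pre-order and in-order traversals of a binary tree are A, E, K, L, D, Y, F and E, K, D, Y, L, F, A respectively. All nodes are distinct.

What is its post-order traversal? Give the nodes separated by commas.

The first element of pre-order is the root; it splits in-order into left and right subtrees.
Root A: left subtree has 6 nodes {E, K, D, Y, L, F}, right has 0 { }.
  Root E: left subtree has 0 nodes { }, right has 5 {K, D, Y, L, F}.
    Root K: left subtree has 0 nodes { }, right has 4 {D, Y, L, F}.
      Root L: left subtree has 2 nodes {D, Y}, right has 1 {F}.
        Root D: left subtree has 0 nodes { }, right has 1 {Y}.

Y, D, F, L, K, E, A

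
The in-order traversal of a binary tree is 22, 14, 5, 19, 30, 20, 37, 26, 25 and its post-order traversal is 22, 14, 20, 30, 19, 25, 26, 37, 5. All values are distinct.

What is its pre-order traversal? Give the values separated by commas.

5, 14, 22, 37, 19, 30, 20, 26, 25

The last element of post-order is the root; it splits in-order into left and right subtrees.
Root 5: left subtree has 2 nodes {22, 14}, right has 6 {19, 30, 20, 37, 26, 25}.
  Root 14: left subtree has 1 node {22}, right has 0 { }.
  Root 37: left subtree has 3 nodes {19, 30, 20}, right has 2 {26, 25}.
    Root 19: left subtree has 0 nodes { }, right has 2 {30, 20}.
      Root 30: left subtree has 0 nodes { }, right has 1 {20}.
    Root 26: left subtree has 0 nodes { }, right has 1 {25}.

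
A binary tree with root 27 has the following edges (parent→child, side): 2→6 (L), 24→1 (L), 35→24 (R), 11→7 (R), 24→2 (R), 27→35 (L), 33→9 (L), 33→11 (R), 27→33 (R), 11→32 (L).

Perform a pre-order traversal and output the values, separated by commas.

27, 35, 24, 1, 2, 6, 33, 9, 11, 32, 7

Pre-order visits the node, then its left subtree, then its right subtree.
Visit 27.
At 27: go left to 35.
  Visit 35.
  At 35: no left child.
  At 35: go right to 24.
    Visit 24.
    At 24: go left to 1.
      1 is a leaf — visit 1.
    At 24: go right to 2.
      Visit 2.
      At 2: go left to 6.
        6 is a leaf — visit 6.
      At 2: no right child.
At 27: go right to 33.
  Visit 33.
  At 33: go left to 9.
    9 is a leaf — visit 9.
  At 33: go right to 11.
    Visit 11.
    At 11: go left to 32.
      32 is a leaf — visit 32.
    At 11: go right to 7.
      7 is a leaf — visit 7.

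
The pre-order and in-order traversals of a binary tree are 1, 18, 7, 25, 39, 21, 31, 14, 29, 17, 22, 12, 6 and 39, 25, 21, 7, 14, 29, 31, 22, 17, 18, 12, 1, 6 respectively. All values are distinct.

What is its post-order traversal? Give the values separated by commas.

The first element of pre-order is the root; it splits in-order into left and right subtrees.
Root 1: left subtree has 11 nodes {39, 25, 21, 7, 14, 29, 31, 22, 17, 18, 12}, right has 1 {6}.
  Root 18: left subtree has 9 nodes {39, 25, 21, 7, 14, 29, 31, 22, 17}, right has 1 {12}.
    Root 7: left subtree has 3 nodes {39, 25, 21}, right has 5 {14, 29, 31, 22, 17}.
      Root 25: left subtree has 1 node {39}, right has 1 {21}.
      Root 31: left subtree has 2 nodes {14, 29}, right has 2 {22, 17}.
        Root 14: left subtree has 0 nodes { }, right has 1 {29}.
        Root 17: left subtree has 1 node {22}, right has 0 { }.

39, 21, 25, 29, 14, 22, 17, 31, 7, 12, 18, 6, 1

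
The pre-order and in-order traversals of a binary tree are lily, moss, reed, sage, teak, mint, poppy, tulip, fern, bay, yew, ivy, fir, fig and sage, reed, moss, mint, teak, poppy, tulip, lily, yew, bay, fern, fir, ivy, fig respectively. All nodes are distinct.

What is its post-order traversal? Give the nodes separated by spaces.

The first element of pre-order is the root; it splits in-order into left and right subtrees.
Root lily: left subtree has 7 nodes {sage, reed, moss, mint, teak, poppy, tulip}, right has 6 {yew, bay, fern, fir, ivy, fig}.
  Root moss: left subtree has 2 nodes {sage, reed}, right has 4 {mint, teak, poppy, tulip}.
    Root reed: left subtree has 1 node {sage}, right has 0 { }.
    Root teak: left subtree has 1 node {mint}, right has 2 {poppy, tulip}.
      Root poppy: left subtree has 0 nodes { }, right has 1 {tulip}.
  Root fern: left subtree has 2 nodes {yew, bay}, right has 3 {fir, ivy, fig}.
    Root bay: left subtree has 1 node {yew}, right has 0 { }.
    Root ivy: left subtree has 1 node {fir}, right has 1 {fig}.

sage reed mint tulip poppy teak moss yew bay fir fig ivy fern lily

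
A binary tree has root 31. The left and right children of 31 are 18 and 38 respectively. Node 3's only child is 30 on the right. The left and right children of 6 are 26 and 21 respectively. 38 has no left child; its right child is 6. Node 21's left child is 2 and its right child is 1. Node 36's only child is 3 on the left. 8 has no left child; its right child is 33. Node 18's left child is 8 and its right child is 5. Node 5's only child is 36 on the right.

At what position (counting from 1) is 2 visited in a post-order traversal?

9

Post-order visits the left subtree, then the right subtree, then the node.
At 31: go left to 18.
  At 18: go left to 8.
    At 8: no left child.
    At 8: go right to 33.
      33 is a leaf — visit 33.
    Visit 8.
  At 18: go right to 5.
    At 5: no left child.
    At 5: go right to 36.
      At 36: go left to 3.
        At 3: no left child.
        At 3: go right to 30.
          30 is a leaf — visit 30.
        Visit 3.
      At 36: no right child.
      Visit 36.
    Visit 5.
  Visit 18.
At 31: go right to 38.
  At 38: no left child.
  At 38: go right to 6.
    At 6: go left to 26.
      26 is a leaf — visit 26.
    At 6: go right to 21.
      At 21: go left to 2.
        2 is a leaf — visit 2.
      At 21: go right to 1.
        1 is a leaf — visit 1.
      Visit 21.
    Visit 6.
  Visit 38.
Visit 31.
Full post-order sequence: 33, 8, 30, 3, 36, 5, 18, 26, 2, 1, 21, 6, 38, 31.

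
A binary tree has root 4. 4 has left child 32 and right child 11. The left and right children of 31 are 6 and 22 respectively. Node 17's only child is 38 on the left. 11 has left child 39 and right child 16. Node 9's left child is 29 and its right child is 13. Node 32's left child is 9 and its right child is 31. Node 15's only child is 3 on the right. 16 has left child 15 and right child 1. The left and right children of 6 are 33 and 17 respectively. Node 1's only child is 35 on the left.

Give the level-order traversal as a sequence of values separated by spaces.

Level-order visits nodes level by level from the root, left to right within each level.
Level 0: 4
Level 1: 32, 11
Level 2: 9, 31, 39, 16
Level 3: 29, 13, 6, 22, 15, 1
Level 4: 33, 17, 3, 35
Level 5: 38

4 32 11 9 31 39 16 29 13 6 22 15 1 33 17 3 35 38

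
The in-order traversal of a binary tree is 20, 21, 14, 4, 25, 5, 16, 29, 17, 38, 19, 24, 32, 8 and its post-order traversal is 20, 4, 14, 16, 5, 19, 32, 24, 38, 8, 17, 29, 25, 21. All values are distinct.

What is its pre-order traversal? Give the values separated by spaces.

21 20 25 14 4 29 5 16 17 8 38 24 19 32

The last element of post-order is the root; it splits in-order into left and right subtrees.
Root 21: left subtree has 1 node {20}, right has 12 {14, 4, 25, 5, 16, 29, 17, 38, 19, 24, 32, 8}.
  Root 25: left subtree has 2 nodes {14, 4}, right has 9 {5, 16, 29, 17, 38, 19, 24, 32, 8}.
    Root 14: left subtree has 0 nodes { }, right has 1 {4}.
    Root 29: left subtree has 2 nodes {5, 16}, right has 6 {17, 38, 19, 24, 32, 8}.
      Root 5: left subtree has 0 nodes { }, right has 1 {16}.
      Root 17: left subtree has 0 nodes { }, right has 5 {38, 19, 24, 32, 8}.
        Root 8: left subtree has 4 nodes {38, 19, 24, 32}, right has 0 { }.
          Root 38: left subtree has 0 nodes { }, right has 3 {19, 24, 32}.
            Root 24: left subtree has 1 node {19}, right has 1 {32}.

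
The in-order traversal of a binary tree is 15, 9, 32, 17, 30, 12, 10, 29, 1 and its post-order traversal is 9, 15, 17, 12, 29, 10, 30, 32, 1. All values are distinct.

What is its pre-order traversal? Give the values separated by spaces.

1 32 15 9 30 17 10 12 29

The last element of post-order is the root; it splits in-order into left and right subtrees.
Root 1: left subtree has 8 nodes {15, 9, 32, 17, 30, 12, 10, 29}, right has 0 { }.
  Root 32: left subtree has 2 nodes {15, 9}, right has 5 {17, 30, 12, 10, 29}.
    Root 15: left subtree has 0 nodes { }, right has 1 {9}.
    Root 30: left subtree has 1 node {17}, right has 3 {12, 10, 29}.
      Root 10: left subtree has 1 node {12}, right has 1 {29}.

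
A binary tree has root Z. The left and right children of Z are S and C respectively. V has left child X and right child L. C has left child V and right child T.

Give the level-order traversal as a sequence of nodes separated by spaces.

Z S C V T X L

Level-order visits nodes level by level from the root, left to right within each level.
Level 0: Z
Level 1: S, C
Level 2: V, T
Level 3: X, L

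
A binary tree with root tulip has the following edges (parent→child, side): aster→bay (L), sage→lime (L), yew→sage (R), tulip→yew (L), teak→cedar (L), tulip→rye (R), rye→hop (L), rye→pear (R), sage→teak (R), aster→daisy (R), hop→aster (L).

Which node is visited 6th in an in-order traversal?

In-order visits the left subtree, then the node, then the right subtree.
At tulip: go left to yew.
  At yew: no left child.
  Visit yew.
  At yew: go right to sage.
    At sage: go left to lime.
      lime is a leaf — visit lime.
    Visit sage.
    At sage: go right to teak.
      At teak: go left to cedar.
        cedar is a leaf — visit cedar.
      Visit teak.
      At teak: no right child.
Visit tulip.
At tulip: go right to rye.
  At rye: go left to hop.
    At hop: go left to aster.
      At aster: go left to bay.
        bay is a leaf — visit bay.
      Visit aster.
      At aster: go right to daisy.
        daisy is a leaf — visit daisy.
    Visit hop.
    At hop: no right child.
  Visit rye.
  At rye: go right to pear.
    pear is a leaf — visit pear.
Full in-order sequence: yew, lime, sage, cedar, teak, tulip, bay, aster, daisy, hop, rye, pear.

tulip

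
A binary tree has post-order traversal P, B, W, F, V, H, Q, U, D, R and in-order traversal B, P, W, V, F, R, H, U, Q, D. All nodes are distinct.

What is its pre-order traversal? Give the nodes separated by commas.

R, V, W, B, P, F, D, U, H, Q

The last element of post-order is the root; it splits in-order into left and right subtrees.
Root R: left subtree has 5 nodes {B, P, W, V, F}, right has 4 {H, U, Q, D}.
  Root V: left subtree has 3 nodes {B, P, W}, right has 1 {F}.
    Root W: left subtree has 2 nodes {B, P}, right has 0 { }.
      Root B: left subtree has 0 nodes { }, right has 1 {P}.
  Root D: left subtree has 3 nodes {H, U, Q}, right has 0 { }.
    Root U: left subtree has 1 node {H}, right has 1 {Q}.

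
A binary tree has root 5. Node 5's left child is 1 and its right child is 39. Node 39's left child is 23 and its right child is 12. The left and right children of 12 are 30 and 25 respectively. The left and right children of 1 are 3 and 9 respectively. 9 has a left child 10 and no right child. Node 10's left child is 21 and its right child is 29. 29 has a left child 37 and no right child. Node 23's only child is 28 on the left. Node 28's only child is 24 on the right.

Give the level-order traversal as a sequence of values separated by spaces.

Level-order visits nodes level by level from the root, left to right within each level.
Level 0: 5
Level 1: 1, 39
Level 2: 3, 9, 23, 12
Level 3: 10, 28, 30, 25
Level 4: 21, 29, 24
Level 5: 37

5 1 39 3 9 23 12 10 28 30 25 21 29 24 37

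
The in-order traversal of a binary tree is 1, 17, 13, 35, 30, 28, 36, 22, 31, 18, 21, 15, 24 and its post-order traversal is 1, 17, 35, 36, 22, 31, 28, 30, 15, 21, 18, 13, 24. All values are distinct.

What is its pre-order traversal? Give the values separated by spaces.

24 13 17 1 18 30 35 28 31 22 36 21 15

The last element of post-order is the root; it splits in-order into left and right subtrees.
Root 24: left subtree has 12 nodes {1, 17, 13, 35, 30, 28, 36, 22, 31, 18, 21, 15}, right has 0 { }.
  Root 13: left subtree has 2 nodes {1, 17}, right has 9 {35, 30, 28, 36, 22, 31, 18, 21, 15}.
    Root 17: left subtree has 1 node {1}, right has 0 { }.
    Root 18: left subtree has 6 nodes {35, 30, 28, 36, 22, 31}, right has 2 {21, 15}.
      Root 30: left subtree has 1 node {35}, right has 4 {28, 36, 22, 31}.
        Root 28: left subtree has 0 nodes { }, right has 3 {36, 22, 31}.
          Root 31: left subtree has 2 nodes {36, 22}, right has 0 { }.
            Root 22: left subtree has 1 node {36}, right has 0 { }.
      Root 21: left subtree has 0 nodes { }, right has 1 {15}.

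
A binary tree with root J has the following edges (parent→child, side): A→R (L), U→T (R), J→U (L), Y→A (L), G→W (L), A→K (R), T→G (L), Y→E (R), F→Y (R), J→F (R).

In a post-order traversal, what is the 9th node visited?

Post-order visits the left subtree, then the right subtree, then the node.
At J: go left to U.
  At U: no left child.
  At U: go right to T.
    At T: go left to G.
      At G: go left to W.
        W is a leaf — visit W.
      At G: no right child.
      Visit G.
    At T: no right child.
    Visit T.
  Visit U.
At J: go right to F.
  At F: no left child.
  At F: go right to Y.
    At Y: go left to A.
      At A: go left to R.
        R is a leaf — visit R.
      At A: go right to K.
        K is a leaf — visit K.
      Visit A.
    At Y: go right to E.
      E is a leaf — visit E.
    Visit Y.
  Visit F.
Visit J.
Full post-order sequence: W, G, T, U, R, K, A, E, Y, F, J.

Y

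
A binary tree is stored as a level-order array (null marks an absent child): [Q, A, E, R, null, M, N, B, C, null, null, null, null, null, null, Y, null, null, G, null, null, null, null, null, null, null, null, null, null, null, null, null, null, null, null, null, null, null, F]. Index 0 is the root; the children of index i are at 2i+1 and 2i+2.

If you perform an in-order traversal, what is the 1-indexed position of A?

In-order visits the left subtree, then the node, then the right subtree.
At Q: go left to A.
  At A: go left to R.
    At R: go left to B.
      At B: go left to Y.
        Y is a leaf — visit Y.
      Visit B.
      At B: no right child.
    Visit R.
    At R: go right to C.
      At C: no left child.
      Visit C.
      At C: go right to G.
        At G: no left child.
        Visit G.
        At G: go right to F.
          F is a leaf — visit F.
  Visit A.
  At A: no right child.
Visit Q.
At Q: go right to E.
  At E: go left to M.
    M is a leaf — visit M.
  Visit E.
  At E: go right to N.
    N is a leaf — visit N.
Full in-order sequence: Y, B, R, C, G, F, A, Q, M, E, N.

7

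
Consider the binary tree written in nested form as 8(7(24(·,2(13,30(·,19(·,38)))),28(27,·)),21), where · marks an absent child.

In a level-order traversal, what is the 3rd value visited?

Level-order visits nodes level by level from the root, left to right within each level.
Level 0: 8
Level 1: 7, 21
Level 2: 24, 28
Level 3: 2, 27
Level 4: 13, 30
Level 5: 19
Level 6: 38
Full level-order sequence: 8, 7, 21, 24, 28, 2, 27, 13, 30, 19, 38.

21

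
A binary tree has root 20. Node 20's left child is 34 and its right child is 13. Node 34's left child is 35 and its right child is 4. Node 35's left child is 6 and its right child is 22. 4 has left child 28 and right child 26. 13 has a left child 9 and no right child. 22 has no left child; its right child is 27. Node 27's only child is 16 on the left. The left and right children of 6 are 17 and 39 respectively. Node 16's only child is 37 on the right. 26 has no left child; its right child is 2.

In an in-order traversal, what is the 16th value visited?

In-order visits the left subtree, then the node, then the right subtree.
At 20: go left to 34.
  At 34: go left to 35.
    At 35: go left to 6.
      At 6: go left to 17.
        17 is a leaf — visit 17.
      Visit 6.
      At 6: go right to 39.
        39 is a leaf — visit 39.
    Visit 35.
    At 35: go right to 22.
      At 22: no left child.
      Visit 22.
      At 22: go right to 27.
        At 27: go left to 16.
          At 16: no left child.
          Visit 16.
          At 16: go right to 37.
            37 is a leaf — visit 37.
        Visit 27.
        At 27: no right child.
  Visit 34.
  At 34: go right to 4.
    At 4: go left to 28.
      28 is a leaf — visit 28.
    Visit 4.
    At 4: go right to 26.
      At 26: no left child.
      Visit 26.
      At 26: go right to 2.
        2 is a leaf — visit 2.
Visit 20.
At 20: go right to 13.
  At 13: go left to 9.
    9 is a leaf — visit 9.
  Visit 13.
  At 13: no right child.
Full in-order sequence: 17, 6, 39, 35, 22, 16, 37, 27, 34, 28, 4, 26, 2, 20, 9, 13.

13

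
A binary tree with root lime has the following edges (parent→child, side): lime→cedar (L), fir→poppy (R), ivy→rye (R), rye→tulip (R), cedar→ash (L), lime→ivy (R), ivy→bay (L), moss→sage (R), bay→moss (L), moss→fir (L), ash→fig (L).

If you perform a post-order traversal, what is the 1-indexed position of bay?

8

Post-order visits the left subtree, then the right subtree, then the node.
At lime: go left to cedar.
  At cedar: go left to ash.
    At ash: go left to fig.
      fig is a leaf — visit fig.
    At ash: no right child.
    Visit ash.
  At cedar: no right child.
  Visit cedar.
At lime: go right to ivy.
  At ivy: go left to bay.
    At bay: go left to moss.
      At moss: go left to fir.
        At fir: no left child.
        At fir: go right to poppy.
          poppy is a leaf — visit poppy.
        Visit fir.
      At moss: go right to sage.
        sage is a leaf — visit sage.
      Visit moss.
    At bay: no right child.
    Visit bay.
  At ivy: go right to rye.
    At rye: no left child.
    At rye: go right to tulip.
      tulip is a leaf — visit tulip.
    Visit rye.
  Visit ivy.
Visit lime.
Full post-order sequence: fig, ash, cedar, poppy, fir, sage, moss, bay, tulip, rye, ivy, lime.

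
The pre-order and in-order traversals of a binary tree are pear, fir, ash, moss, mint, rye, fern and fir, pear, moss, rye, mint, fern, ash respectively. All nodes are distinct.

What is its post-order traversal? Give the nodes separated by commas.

fir, rye, fern, mint, moss, ash, pear

The first element of pre-order is the root; it splits in-order into left and right subtrees.
Root pear: left subtree has 1 node {fir}, right has 5 {moss, rye, mint, fern, ash}.
  Root ash: left subtree has 4 nodes {moss, rye, mint, fern}, right has 0 { }.
    Root moss: left subtree has 0 nodes { }, right has 3 {rye, mint, fern}.
      Root mint: left subtree has 1 node {rye}, right has 1 {fern}.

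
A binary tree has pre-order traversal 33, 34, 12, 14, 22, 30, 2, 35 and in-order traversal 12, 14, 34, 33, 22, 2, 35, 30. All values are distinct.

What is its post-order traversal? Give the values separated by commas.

The first element of pre-order is the root; it splits in-order into left and right subtrees.
Root 33: left subtree has 3 nodes {12, 14, 34}, right has 4 {22, 2, 35, 30}.
  Root 34: left subtree has 2 nodes {12, 14}, right has 0 { }.
    Root 12: left subtree has 0 nodes { }, right has 1 {14}.
  Root 22: left subtree has 0 nodes { }, right has 3 {2, 35, 30}.
    Root 30: left subtree has 2 nodes {2, 35}, right has 0 { }.
      Root 2: left subtree has 0 nodes { }, right has 1 {35}.

14, 12, 34, 35, 2, 30, 22, 33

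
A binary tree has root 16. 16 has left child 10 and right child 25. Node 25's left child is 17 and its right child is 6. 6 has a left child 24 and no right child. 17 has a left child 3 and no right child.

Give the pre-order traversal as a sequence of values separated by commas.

Pre-order visits the node, then its left subtree, then its right subtree.
Visit 16.
At 16: go left to 10.
  10 is a leaf — visit 10.
At 16: go right to 25.
  Visit 25.
  At 25: go left to 17.
    Visit 17.
    At 17: go left to 3.
      3 is a leaf — visit 3.
    At 17: no right child.
  At 25: go right to 6.
    Visit 6.
    At 6: go left to 24.
      24 is a leaf — visit 24.
    At 6: no right child.

16, 10, 25, 17, 3, 6, 24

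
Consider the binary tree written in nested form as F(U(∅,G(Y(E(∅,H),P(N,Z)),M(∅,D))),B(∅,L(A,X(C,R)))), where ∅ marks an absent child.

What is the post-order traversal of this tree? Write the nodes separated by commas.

H, E, N, Z, P, Y, D, M, G, U, A, C, R, X, L, B, F

Post-order visits the left subtree, then the right subtree, then the node.
At F: go left to U.
  At U: no left child.
  At U: go right to G.
    At G: go left to Y.
      At Y: go left to E.
        At E: no left child.
        At E: go right to H.
          H is a leaf — visit H.
        Visit E.
      At Y: go right to P.
        At P: go left to N.
          N is a leaf — visit N.
        At P: go right to Z.
          Z is a leaf — visit Z.
        Visit P.
      Visit Y.
    At G: go right to M.
      At M: no left child.
      At M: go right to D.
        D is a leaf — visit D.
      Visit M.
    Visit G.
  Visit U.
At F: go right to B.
  At B: no left child.
  At B: go right to L.
    At L: go left to A.
      A is a leaf — visit A.
    At L: go right to X.
      At X: go left to C.
        C is a leaf — visit C.
      At X: go right to R.
        R is a leaf — visit R.
      Visit X.
    Visit L.
  Visit B.
Visit F.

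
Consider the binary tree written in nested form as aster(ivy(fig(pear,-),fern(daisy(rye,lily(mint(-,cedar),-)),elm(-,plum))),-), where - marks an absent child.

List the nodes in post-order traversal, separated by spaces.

Post-order visits the left subtree, then the right subtree, then the node.
At aster: go left to ivy.
  At ivy: go left to fig.
    At fig: go left to pear.
      pear is a leaf — visit pear.
    At fig: no right child.
    Visit fig.
  At ivy: go right to fern.
    At fern: go left to daisy.
      At daisy: go left to rye.
        rye is a leaf — visit rye.
      At daisy: go right to lily.
        At lily: go left to mint.
          At mint: no left child.
          At mint: go right to cedar.
            cedar is a leaf — visit cedar.
          Visit mint.
        At lily: no right child.
        Visit lily.
      Visit daisy.
    At fern: go right to elm.
      At elm: no left child.
      At elm: go right to plum.
        plum is a leaf — visit plum.
      Visit elm.
    Visit fern.
  Visit ivy.
At aster: no right child.
Visit aster.

pear fig rye cedar mint lily daisy plum elm fern ivy aster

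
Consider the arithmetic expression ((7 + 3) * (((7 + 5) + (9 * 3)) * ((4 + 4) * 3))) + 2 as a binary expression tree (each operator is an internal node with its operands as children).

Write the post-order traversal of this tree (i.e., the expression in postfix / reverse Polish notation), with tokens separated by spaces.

7 3 + 7 5 + 9 3 * + 4 4 + 3 * * * 2 +

Post-order on an expression tree gives postfix notation: for each operator, emit left operand, right operand, then the operator.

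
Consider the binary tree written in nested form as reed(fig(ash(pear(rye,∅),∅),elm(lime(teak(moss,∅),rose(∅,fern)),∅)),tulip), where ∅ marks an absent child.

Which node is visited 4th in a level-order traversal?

ash

Level-order visits nodes level by level from the root, left to right within each level.
Level 0: reed
Level 1: fig, tulip
Level 2: ash, elm
Level 3: pear, lime
Level 4: rye, teak, rose
Level 5: moss, fern
Full level-order sequence: reed, fig, tulip, ash, elm, pear, lime, rye, teak, rose, moss, fern.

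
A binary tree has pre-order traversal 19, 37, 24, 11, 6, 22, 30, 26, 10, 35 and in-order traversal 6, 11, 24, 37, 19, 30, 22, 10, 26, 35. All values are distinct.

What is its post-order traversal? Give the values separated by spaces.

6 11 24 37 30 10 35 26 22 19

The first element of pre-order is the root; it splits in-order into left and right subtrees.
Root 19: left subtree has 4 nodes {6, 11, 24, 37}, right has 5 {30, 22, 10, 26, 35}.
  Root 37: left subtree has 3 nodes {6, 11, 24}, right has 0 { }.
    Root 24: left subtree has 2 nodes {6, 11}, right has 0 { }.
      Root 11: left subtree has 1 node {6}, right has 0 { }.
  Root 22: left subtree has 1 node {30}, right has 3 {10, 26, 35}.
    Root 26: left subtree has 1 node {10}, right has 1 {35}.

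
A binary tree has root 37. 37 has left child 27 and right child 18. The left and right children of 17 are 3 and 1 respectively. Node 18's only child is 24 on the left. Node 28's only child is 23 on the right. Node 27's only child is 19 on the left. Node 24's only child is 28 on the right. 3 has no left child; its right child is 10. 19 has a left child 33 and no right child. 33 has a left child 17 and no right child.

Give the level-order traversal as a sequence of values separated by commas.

37, 27, 18, 19, 24, 33, 28, 17, 23, 3, 1, 10

Level-order visits nodes level by level from the root, left to right within each level.
Level 0: 37
Level 1: 27, 18
Level 2: 19, 24
Level 3: 33, 28
Level 4: 17, 23
Level 5: 3, 1
Level 6: 10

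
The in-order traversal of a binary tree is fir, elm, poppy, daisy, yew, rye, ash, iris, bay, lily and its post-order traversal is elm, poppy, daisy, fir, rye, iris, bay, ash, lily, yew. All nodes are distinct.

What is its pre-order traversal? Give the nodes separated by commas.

yew, fir, daisy, poppy, elm, lily, ash, rye, bay, iris

The last element of post-order is the root; it splits in-order into left and right subtrees.
Root yew: left subtree has 4 nodes {fir, elm, poppy, daisy}, right has 5 {rye, ash, iris, bay, lily}.
  Root fir: left subtree has 0 nodes { }, right has 3 {elm, poppy, daisy}.
    Root daisy: left subtree has 2 nodes {elm, poppy}, right has 0 { }.
      Root poppy: left subtree has 1 node {elm}, right has 0 { }.
  Root lily: left subtree has 4 nodes {rye, ash, iris, bay}, right has 0 { }.
    Root ash: left subtree has 1 node {rye}, right has 2 {iris, bay}.
      Root bay: left subtree has 1 node {iris}, right has 0 { }.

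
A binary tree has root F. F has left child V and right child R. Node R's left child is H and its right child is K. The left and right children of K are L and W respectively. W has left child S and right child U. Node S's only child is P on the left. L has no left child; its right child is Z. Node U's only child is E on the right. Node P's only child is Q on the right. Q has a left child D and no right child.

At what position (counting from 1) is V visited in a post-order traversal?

Post-order visits the left subtree, then the right subtree, then the node.
At F: go left to V.
  V is a leaf — visit V.
At F: go right to R.
  At R: go left to H.
    H is a leaf — visit H.
  At R: go right to K.
    At K: go left to L.
      At L: no left child.
      At L: go right to Z.
        Z is a leaf — visit Z.
      Visit L.
    At K: go right to W.
      At W: go left to S.
        At S: go left to P.
          At P: no left child.
          At P: go right to Q.
            At Q: go left to D.
              D is a leaf — visit D.
            At Q: no right child.
            Visit Q.
          Visit P.
        At S: no right child.
        Visit S.
      At W: go right to U.
        At U: no left child.
        At U: go right to E.
          E is a leaf — visit E.
        Visit U.
      Visit W.
    Visit K.
  Visit R.
Visit F.
Full post-order sequence: V, H, Z, L, D, Q, P, S, E, U, W, K, R, F.

1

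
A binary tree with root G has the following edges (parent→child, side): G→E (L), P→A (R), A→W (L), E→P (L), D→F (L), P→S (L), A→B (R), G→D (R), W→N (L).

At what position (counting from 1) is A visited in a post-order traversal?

5

Post-order visits the left subtree, then the right subtree, then the node.
At G: go left to E.
  At E: go left to P.
    At P: go left to S.
      S is a leaf — visit S.
    At P: go right to A.
      At A: go left to W.
        At W: go left to N.
          N is a leaf — visit N.
        At W: no right child.
        Visit W.
      At A: go right to B.
        B is a leaf — visit B.
      Visit A.
    Visit P.
  At E: no right child.
  Visit E.
At G: go right to D.
  At D: go left to F.
    F is a leaf — visit F.
  At D: no right child.
  Visit D.
Visit G.
Full post-order sequence: S, N, W, B, A, P, E, F, D, G.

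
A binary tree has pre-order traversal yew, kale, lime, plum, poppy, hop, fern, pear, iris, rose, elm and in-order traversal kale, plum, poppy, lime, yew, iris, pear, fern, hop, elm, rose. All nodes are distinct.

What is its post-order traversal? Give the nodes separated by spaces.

poppy plum lime kale iris pear fern elm rose hop yew

The first element of pre-order is the root; it splits in-order into left and right subtrees.
Root yew: left subtree has 4 nodes {kale, plum, poppy, lime}, right has 6 {iris, pear, fern, hop, elm, rose}.
  Root kale: left subtree has 0 nodes { }, right has 3 {plum, poppy, lime}.
    Root lime: left subtree has 2 nodes {plum, poppy}, right has 0 { }.
      Root plum: left subtree has 0 nodes { }, right has 1 {poppy}.
  Root hop: left subtree has 3 nodes {iris, pear, fern}, right has 2 {elm, rose}.
    Root fern: left subtree has 2 nodes {iris, pear}, right has 0 { }.
      Root pear: left subtree has 1 node {iris}, right has 0 { }.
    Root rose: left subtree has 1 node {elm}, right has 0 { }.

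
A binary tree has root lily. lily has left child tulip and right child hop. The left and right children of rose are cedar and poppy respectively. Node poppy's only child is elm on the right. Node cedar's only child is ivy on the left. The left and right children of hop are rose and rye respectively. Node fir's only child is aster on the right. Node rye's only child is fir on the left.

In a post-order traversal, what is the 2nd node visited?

ivy

Post-order visits the left subtree, then the right subtree, then the node.
At lily: go left to tulip.
  tulip is a leaf — visit tulip.
At lily: go right to hop.
  At hop: go left to rose.
    At rose: go left to cedar.
      At cedar: go left to ivy.
        ivy is a leaf — visit ivy.
      At cedar: no right child.
      Visit cedar.
    At rose: go right to poppy.
      At poppy: no left child.
      At poppy: go right to elm.
        elm is a leaf — visit elm.
      Visit poppy.
    Visit rose.
  At hop: go right to rye.
    At rye: go left to fir.
      At fir: no left child.
      At fir: go right to aster.
        aster is a leaf — visit aster.
      Visit fir.
    At rye: no right child.
    Visit rye.
  Visit hop.
Visit lily.
Full post-order sequence: tulip, ivy, cedar, elm, poppy, rose, aster, fir, rye, hop, lily.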